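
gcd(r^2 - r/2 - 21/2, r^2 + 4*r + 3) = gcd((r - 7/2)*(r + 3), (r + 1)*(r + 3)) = r + 3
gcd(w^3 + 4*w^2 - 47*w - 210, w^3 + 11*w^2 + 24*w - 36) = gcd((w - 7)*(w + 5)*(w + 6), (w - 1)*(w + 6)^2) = w + 6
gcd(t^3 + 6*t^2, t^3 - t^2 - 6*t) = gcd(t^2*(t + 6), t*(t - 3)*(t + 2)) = t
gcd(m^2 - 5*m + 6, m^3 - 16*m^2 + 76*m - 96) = m - 2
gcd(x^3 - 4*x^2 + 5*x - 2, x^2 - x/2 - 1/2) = x - 1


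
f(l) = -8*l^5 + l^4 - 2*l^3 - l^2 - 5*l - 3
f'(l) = -40*l^4 + 4*l^3 - 6*l^2 - 2*l - 5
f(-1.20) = 27.00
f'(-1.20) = -101.10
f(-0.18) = -2.12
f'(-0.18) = -4.90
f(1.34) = -47.65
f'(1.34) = -137.80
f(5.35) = -34609.18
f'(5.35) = -32344.81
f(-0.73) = 2.84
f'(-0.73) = -19.65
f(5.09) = -26979.34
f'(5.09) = -26492.33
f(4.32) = -11892.96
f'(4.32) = -13734.54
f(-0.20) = -2.02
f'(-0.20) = -4.94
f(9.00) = -467418.00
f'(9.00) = -260033.00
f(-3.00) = 2082.00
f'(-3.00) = -3401.00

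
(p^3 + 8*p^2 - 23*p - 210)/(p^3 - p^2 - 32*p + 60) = (p + 7)/(p - 2)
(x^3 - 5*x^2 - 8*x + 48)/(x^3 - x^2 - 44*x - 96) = (x^2 - 8*x + 16)/(x^2 - 4*x - 32)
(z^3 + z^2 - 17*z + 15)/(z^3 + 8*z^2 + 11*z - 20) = (z - 3)/(z + 4)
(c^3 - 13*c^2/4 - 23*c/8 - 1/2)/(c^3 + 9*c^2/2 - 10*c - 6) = (c^2 - 15*c/4 - 1)/(c^2 + 4*c - 12)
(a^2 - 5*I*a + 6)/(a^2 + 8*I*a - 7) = (a - 6*I)/(a + 7*I)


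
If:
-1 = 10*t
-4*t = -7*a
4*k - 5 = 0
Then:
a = -2/35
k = 5/4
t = -1/10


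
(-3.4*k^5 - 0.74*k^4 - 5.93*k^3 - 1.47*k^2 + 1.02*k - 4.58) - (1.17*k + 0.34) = -3.4*k^5 - 0.74*k^4 - 5.93*k^3 - 1.47*k^2 - 0.15*k - 4.92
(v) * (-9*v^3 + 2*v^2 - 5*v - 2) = -9*v^4 + 2*v^3 - 5*v^2 - 2*v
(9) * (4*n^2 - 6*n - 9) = 36*n^2 - 54*n - 81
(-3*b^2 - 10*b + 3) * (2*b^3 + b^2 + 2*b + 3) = -6*b^5 - 23*b^4 - 10*b^3 - 26*b^2 - 24*b + 9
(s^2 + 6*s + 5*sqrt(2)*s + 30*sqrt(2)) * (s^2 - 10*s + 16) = s^4 - 4*s^3 + 5*sqrt(2)*s^3 - 44*s^2 - 20*sqrt(2)*s^2 - 220*sqrt(2)*s + 96*s + 480*sqrt(2)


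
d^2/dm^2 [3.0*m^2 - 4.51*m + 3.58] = 6.00000000000000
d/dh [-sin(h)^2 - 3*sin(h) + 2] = -(2*sin(h) + 3)*cos(h)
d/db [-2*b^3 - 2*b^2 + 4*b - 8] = -6*b^2 - 4*b + 4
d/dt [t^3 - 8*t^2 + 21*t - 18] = 3*t^2 - 16*t + 21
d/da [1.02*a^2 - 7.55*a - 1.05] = 2.04*a - 7.55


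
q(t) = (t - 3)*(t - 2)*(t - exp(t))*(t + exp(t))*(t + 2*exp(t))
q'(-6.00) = 11453.54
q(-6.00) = -15539.15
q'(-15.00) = 324675.03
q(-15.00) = -1032749.96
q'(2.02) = 919.06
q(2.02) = 17.67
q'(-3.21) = 1378.73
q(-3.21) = -1043.08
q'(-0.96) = 22.12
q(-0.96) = -1.76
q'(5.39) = -639649232.55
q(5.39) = -172668688.11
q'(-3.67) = 2141.58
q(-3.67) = -1843.38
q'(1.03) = -126.06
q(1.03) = -85.99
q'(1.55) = -17.59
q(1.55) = -141.73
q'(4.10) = -4562386.69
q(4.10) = -1044633.54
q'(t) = (1 - exp(t))*(t - 3)*(t - 2)*(t + exp(t))*(t + 2*exp(t)) + (t - 3)*(t - 2)*(t - exp(t))*(t + exp(t))*(2*exp(t) + 1) + (t - 3)*(t - 2)*(t - exp(t))*(t + 2*exp(t))*(exp(t) + 1) + (t - 3)*(t - exp(t))*(t + exp(t))*(t + 2*exp(t)) + (t - 2)*(t - exp(t))*(t + exp(t))*(t + 2*exp(t)) = 2*t^4*exp(t) + 5*t^4 - 2*t^3*exp(2*t) - 2*t^3*exp(t) - 20*t^3 - 6*t^2*exp(3*t) + 7*t^2*exp(2*t) - 18*t^2*exp(t) + 18*t^2 + 26*t*exp(3*t) - 2*t*exp(2*t) + 24*t*exp(t) - 26*exp(3*t) - 6*exp(2*t)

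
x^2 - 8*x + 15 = (x - 5)*(x - 3)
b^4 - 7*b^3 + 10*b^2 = b^2*(b - 5)*(b - 2)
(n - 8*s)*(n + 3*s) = n^2 - 5*n*s - 24*s^2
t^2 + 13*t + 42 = (t + 6)*(t + 7)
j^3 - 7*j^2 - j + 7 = (j - 7)*(j - 1)*(j + 1)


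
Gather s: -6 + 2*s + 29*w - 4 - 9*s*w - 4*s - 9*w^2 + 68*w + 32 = s*(-9*w - 2) - 9*w^2 + 97*w + 22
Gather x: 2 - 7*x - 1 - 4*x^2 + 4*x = -4*x^2 - 3*x + 1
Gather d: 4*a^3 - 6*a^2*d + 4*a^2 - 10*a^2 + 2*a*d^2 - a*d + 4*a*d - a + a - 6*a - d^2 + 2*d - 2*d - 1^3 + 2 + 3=4*a^3 - 6*a^2 - 6*a + d^2*(2*a - 1) + d*(-6*a^2 + 3*a) + 4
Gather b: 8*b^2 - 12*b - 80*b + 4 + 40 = 8*b^2 - 92*b + 44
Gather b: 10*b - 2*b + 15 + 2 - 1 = 8*b + 16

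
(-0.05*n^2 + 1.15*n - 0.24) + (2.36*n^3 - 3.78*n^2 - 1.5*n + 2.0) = 2.36*n^3 - 3.83*n^2 - 0.35*n + 1.76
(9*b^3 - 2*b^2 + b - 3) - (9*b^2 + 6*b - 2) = 9*b^3 - 11*b^2 - 5*b - 1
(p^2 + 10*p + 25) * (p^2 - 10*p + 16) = p^4 - 59*p^2 - 90*p + 400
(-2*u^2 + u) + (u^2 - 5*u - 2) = -u^2 - 4*u - 2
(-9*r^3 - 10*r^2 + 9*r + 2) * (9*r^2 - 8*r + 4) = -81*r^5 - 18*r^4 + 125*r^3 - 94*r^2 + 20*r + 8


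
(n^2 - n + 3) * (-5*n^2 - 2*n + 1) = -5*n^4 + 3*n^3 - 12*n^2 - 7*n + 3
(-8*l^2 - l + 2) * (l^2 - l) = -8*l^4 + 7*l^3 + 3*l^2 - 2*l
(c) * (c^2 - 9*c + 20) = c^3 - 9*c^2 + 20*c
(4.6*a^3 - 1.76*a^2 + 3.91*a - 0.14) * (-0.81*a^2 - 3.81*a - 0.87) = -3.726*a^5 - 16.1004*a^4 - 0.4635*a^3 - 13.2525*a^2 - 2.8683*a + 0.1218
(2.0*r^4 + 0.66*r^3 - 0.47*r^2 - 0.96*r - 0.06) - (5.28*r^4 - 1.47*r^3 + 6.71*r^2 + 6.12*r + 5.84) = -3.28*r^4 + 2.13*r^3 - 7.18*r^2 - 7.08*r - 5.9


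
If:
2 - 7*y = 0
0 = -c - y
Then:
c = -2/7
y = 2/7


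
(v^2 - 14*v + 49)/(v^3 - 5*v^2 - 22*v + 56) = (v - 7)/(v^2 + 2*v - 8)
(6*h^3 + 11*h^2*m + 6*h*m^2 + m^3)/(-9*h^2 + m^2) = (-2*h^2 - 3*h*m - m^2)/(3*h - m)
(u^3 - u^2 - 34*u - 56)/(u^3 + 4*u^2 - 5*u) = (u^3 - u^2 - 34*u - 56)/(u*(u^2 + 4*u - 5))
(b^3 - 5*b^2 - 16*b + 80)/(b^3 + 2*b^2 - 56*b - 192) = (b^2 - 9*b + 20)/(b^2 - 2*b - 48)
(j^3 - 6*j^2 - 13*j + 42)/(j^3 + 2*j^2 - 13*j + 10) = (j^2 - 4*j - 21)/(j^2 + 4*j - 5)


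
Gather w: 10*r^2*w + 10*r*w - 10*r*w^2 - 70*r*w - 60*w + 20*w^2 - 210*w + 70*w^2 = w^2*(90 - 10*r) + w*(10*r^2 - 60*r - 270)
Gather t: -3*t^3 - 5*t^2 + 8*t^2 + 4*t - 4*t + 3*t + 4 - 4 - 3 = -3*t^3 + 3*t^2 + 3*t - 3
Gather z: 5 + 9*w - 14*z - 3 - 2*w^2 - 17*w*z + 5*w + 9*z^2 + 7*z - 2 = -2*w^2 + 14*w + 9*z^2 + z*(-17*w - 7)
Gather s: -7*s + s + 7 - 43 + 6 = -6*s - 30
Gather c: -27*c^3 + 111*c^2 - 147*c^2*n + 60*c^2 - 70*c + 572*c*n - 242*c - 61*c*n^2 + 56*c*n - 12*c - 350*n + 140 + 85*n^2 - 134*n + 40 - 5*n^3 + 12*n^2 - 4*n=-27*c^3 + c^2*(171 - 147*n) + c*(-61*n^2 + 628*n - 324) - 5*n^3 + 97*n^2 - 488*n + 180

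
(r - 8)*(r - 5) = r^2 - 13*r + 40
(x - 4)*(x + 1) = x^2 - 3*x - 4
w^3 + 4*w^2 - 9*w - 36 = (w - 3)*(w + 3)*(w + 4)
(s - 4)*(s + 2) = s^2 - 2*s - 8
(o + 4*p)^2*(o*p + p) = o^3*p + 8*o^2*p^2 + o^2*p + 16*o*p^3 + 8*o*p^2 + 16*p^3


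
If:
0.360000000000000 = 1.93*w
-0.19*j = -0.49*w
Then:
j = 0.48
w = 0.19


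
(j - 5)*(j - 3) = j^2 - 8*j + 15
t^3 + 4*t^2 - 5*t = t*(t - 1)*(t + 5)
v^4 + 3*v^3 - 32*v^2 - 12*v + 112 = (v - 4)*(v - 2)*(v + 2)*(v + 7)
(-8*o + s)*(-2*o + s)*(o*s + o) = 16*o^3*s + 16*o^3 - 10*o^2*s^2 - 10*o^2*s + o*s^3 + o*s^2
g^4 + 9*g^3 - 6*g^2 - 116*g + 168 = (g - 2)^2*(g + 6)*(g + 7)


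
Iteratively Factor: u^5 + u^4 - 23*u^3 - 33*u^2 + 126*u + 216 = (u + 3)*(u^4 - 2*u^3 - 17*u^2 + 18*u + 72) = (u + 2)*(u + 3)*(u^3 - 4*u^2 - 9*u + 36) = (u + 2)*(u + 3)^2*(u^2 - 7*u + 12) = (u - 4)*(u + 2)*(u + 3)^2*(u - 3)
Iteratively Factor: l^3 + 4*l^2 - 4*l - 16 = (l + 2)*(l^2 + 2*l - 8) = (l - 2)*(l + 2)*(l + 4)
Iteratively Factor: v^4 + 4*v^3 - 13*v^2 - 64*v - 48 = (v - 4)*(v^3 + 8*v^2 + 19*v + 12) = (v - 4)*(v + 1)*(v^2 + 7*v + 12) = (v - 4)*(v + 1)*(v + 3)*(v + 4)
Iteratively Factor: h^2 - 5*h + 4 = (h - 4)*(h - 1)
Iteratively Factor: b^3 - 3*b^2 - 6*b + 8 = (b - 1)*(b^2 - 2*b - 8) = (b - 1)*(b + 2)*(b - 4)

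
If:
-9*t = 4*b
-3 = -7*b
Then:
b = 3/7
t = -4/21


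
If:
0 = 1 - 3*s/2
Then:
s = 2/3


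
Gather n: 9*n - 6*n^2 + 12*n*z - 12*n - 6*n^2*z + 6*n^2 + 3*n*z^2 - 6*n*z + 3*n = -6*n^2*z + n*(3*z^2 + 6*z)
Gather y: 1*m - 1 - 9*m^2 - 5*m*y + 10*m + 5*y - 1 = -9*m^2 + 11*m + y*(5 - 5*m) - 2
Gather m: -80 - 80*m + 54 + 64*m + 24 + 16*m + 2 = 0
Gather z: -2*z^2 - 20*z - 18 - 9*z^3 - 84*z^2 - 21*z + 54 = -9*z^3 - 86*z^2 - 41*z + 36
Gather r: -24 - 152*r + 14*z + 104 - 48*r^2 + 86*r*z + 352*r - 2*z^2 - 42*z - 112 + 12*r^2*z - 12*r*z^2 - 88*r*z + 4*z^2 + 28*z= r^2*(12*z - 48) + r*(-12*z^2 - 2*z + 200) + 2*z^2 - 32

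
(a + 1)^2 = a^2 + 2*a + 1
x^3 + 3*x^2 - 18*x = x*(x - 3)*(x + 6)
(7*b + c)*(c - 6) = 7*b*c - 42*b + c^2 - 6*c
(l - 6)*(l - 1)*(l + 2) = l^3 - 5*l^2 - 8*l + 12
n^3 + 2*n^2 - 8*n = n*(n - 2)*(n + 4)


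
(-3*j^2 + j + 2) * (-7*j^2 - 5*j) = 21*j^4 + 8*j^3 - 19*j^2 - 10*j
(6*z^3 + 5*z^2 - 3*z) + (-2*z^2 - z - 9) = 6*z^3 + 3*z^2 - 4*z - 9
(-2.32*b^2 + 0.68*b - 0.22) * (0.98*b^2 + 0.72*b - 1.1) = -2.2736*b^4 - 1.004*b^3 + 2.826*b^2 - 0.9064*b + 0.242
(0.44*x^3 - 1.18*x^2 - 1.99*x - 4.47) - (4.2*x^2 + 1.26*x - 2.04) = 0.44*x^3 - 5.38*x^2 - 3.25*x - 2.43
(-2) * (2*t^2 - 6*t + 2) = -4*t^2 + 12*t - 4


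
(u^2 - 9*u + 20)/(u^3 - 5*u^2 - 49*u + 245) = (u - 4)/(u^2 - 49)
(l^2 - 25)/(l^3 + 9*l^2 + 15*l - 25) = (l - 5)/(l^2 + 4*l - 5)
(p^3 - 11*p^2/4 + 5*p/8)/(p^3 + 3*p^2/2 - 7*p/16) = 2*(2*p - 5)/(4*p + 7)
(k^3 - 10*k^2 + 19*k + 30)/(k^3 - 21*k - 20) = (k - 6)/(k + 4)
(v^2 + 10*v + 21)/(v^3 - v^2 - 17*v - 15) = (v + 7)/(v^2 - 4*v - 5)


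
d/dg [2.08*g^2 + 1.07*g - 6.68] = 4.16*g + 1.07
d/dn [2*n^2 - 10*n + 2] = 4*n - 10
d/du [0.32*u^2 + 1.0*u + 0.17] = 0.64*u + 1.0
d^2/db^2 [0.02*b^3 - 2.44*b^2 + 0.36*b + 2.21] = 0.12*b - 4.88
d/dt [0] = 0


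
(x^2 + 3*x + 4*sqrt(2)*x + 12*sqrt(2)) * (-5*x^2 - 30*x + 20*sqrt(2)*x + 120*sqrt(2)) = -5*x^4 - 45*x^3 + 70*x^2 + 1440*x + 2880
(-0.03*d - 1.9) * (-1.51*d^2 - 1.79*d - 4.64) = 0.0453*d^3 + 2.9227*d^2 + 3.5402*d + 8.816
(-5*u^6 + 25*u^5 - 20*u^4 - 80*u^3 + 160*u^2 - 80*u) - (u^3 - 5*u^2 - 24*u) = -5*u^6 + 25*u^5 - 20*u^4 - 81*u^3 + 165*u^2 - 56*u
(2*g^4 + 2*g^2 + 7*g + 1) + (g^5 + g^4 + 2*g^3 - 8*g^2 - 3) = g^5 + 3*g^4 + 2*g^3 - 6*g^2 + 7*g - 2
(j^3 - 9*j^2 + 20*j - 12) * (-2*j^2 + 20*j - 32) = -2*j^5 + 38*j^4 - 252*j^3 + 712*j^2 - 880*j + 384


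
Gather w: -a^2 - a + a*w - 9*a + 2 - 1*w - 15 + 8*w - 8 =-a^2 - 10*a + w*(a + 7) - 21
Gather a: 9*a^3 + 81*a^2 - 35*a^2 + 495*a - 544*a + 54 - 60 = 9*a^3 + 46*a^2 - 49*a - 6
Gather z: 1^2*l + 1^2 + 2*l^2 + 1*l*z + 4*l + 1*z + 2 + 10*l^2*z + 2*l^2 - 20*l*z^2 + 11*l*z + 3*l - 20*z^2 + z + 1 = 4*l^2 + 8*l + z^2*(-20*l - 20) + z*(10*l^2 + 12*l + 2) + 4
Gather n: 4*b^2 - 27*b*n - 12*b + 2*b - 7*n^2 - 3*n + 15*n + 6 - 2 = 4*b^2 - 10*b - 7*n^2 + n*(12 - 27*b) + 4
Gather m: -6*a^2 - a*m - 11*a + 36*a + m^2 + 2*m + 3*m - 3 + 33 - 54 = -6*a^2 + 25*a + m^2 + m*(5 - a) - 24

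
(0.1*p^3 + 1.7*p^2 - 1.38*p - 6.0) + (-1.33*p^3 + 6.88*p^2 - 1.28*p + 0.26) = -1.23*p^3 + 8.58*p^2 - 2.66*p - 5.74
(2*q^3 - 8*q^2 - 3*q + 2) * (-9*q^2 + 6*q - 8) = -18*q^5 + 84*q^4 - 37*q^3 + 28*q^2 + 36*q - 16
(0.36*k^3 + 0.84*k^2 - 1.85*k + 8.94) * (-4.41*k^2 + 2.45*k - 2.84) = -1.5876*k^5 - 2.8224*k^4 + 9.1941*k^3 - 46.3435*k^2 + 27.157*k - 25.3896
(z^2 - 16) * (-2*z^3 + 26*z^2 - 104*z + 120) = -2*z^5 + 26*z^4 - 72*z^3 - 296*z^2 + 1664*z - 1920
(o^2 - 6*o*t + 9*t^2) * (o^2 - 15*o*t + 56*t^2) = o^4 - 21*o^3*t + 155*o^2*t^2 - 471*o*t^3 + 504*t^4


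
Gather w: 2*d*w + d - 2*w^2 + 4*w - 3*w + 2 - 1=d - 2*w^2 + w*(2*d + 1) + 1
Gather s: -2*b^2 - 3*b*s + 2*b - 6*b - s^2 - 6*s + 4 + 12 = -2*b^2 - 4*b - s^2 + s*(-3*b - 6) + 16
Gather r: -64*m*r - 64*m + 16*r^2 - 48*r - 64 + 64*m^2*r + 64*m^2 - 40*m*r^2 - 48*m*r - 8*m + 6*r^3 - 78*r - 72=64*m^2 - 72*m + 6*r^3 + r^2*(16 - 40*m) + r*(64*m^2 - 112*m - 126) - 136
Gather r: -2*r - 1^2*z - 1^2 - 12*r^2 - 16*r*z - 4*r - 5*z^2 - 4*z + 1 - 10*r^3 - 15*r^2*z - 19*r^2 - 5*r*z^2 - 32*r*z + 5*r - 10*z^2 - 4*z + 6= -10*r^3 + r^2*(-15*z - 31) + r*(-5*z^2 - 48*z - 1) - 15*z^2 - 9*z + 6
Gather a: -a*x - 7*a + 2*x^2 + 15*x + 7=a*(-x - 7) + 2*x^2 + 15*x + 7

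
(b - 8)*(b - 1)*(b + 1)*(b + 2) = b^4 - 6*b^3 - 17*b^2 + 6*b + 16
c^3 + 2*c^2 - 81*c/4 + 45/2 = (c - 5/2)*(c - 3/2)*(c + 6)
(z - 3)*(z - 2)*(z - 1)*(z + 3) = z^4 - 3*z^3 - 7*z^2 + 27*z - 18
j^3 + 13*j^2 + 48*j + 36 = (j + 1)*(j + 6)^2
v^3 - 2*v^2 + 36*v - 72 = (v - 2)*(v - 6*I)*(v + 6*I)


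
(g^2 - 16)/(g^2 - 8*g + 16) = (g + 4)/(g - 4)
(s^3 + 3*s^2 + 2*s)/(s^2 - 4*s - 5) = s*(s + 2)/(s - 5)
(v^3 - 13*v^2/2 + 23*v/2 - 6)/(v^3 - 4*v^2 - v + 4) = (v - 3/2)/(v + 1)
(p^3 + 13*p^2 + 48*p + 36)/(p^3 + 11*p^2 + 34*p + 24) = (p + 6)/(p + 4)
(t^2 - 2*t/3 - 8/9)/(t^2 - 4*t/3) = (t + 2/3)/t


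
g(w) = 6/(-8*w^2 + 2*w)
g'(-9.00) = 0.00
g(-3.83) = -0.05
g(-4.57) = -0.03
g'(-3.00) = -0.05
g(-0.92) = -0.70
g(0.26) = -288.46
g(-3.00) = -0.08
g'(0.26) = 29955.62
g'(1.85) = 0.30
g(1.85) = -0.25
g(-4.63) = -0.03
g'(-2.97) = -0.05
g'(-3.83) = -0.02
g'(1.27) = 1.02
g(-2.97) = -0.08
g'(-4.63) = -0.01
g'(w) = 6*(16*w - 2)/(-8*w^2 + 2*w)^2 = 3*(8*w - 1)/(w^2*(4*w - 1)^2)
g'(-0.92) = -1.35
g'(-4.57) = -0.01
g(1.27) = -0.58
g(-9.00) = -0.00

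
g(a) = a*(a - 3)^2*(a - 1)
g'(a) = a*(a - 3)^2 + a*(a - 1)*(2*a - 6) + (a - 3)^2*(a - 1)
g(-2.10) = 169.33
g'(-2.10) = -201.65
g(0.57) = -1.45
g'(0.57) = 2.02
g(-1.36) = 61.01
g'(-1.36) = -98.70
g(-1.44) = 69.27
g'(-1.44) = -107.69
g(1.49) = 1.66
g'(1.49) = 2.31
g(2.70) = 0.41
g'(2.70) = -2.36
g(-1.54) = 80.62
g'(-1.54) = -119.61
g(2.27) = 1.54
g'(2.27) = -2.32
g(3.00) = 0.00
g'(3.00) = 0.00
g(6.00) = 270.00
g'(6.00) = 279.00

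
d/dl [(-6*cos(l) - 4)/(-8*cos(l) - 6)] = -sin(l)/(4*cos(l) + 3)^2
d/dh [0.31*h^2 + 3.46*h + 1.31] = 0.62*h + 3.46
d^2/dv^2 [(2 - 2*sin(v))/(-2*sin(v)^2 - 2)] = (-9*sin(v)^5 + 4*sin(v)^4 - 10*sin(v)^2 + 4*sin(v) - 9*sin(3*v)/2 + sin(5*v)/2 + 2)/(sin(v)^2 + 1)^3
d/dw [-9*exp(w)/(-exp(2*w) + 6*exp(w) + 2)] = 9*(-exp(2*w) - 2)*exp(w)/(exp(4*w) - 12*exp(3*w) + 32*exp(2*w) + 24*exp(w) + 4)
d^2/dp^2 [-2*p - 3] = 0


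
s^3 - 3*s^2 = s^2*(s - 3)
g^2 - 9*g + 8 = (g - 8)*(g - 1)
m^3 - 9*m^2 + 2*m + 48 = (m - 8)*(m - 3)*(m + 2)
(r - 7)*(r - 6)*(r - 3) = r^3 - 16*r^2 + 81*r - 126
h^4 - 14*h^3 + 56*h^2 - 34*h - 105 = (h - 7)*(h - 5)*(h - 3)*(h + 1)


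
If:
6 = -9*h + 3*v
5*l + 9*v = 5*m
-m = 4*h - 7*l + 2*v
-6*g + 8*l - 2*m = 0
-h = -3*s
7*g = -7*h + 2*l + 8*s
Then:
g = 170/411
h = 62/137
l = 998/411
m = 3482/411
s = 62/411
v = 460/137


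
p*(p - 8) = p^2 - 8*p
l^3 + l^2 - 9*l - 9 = (l - 3)*(l + 1)*(l + 3)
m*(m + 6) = m^2 + 6*m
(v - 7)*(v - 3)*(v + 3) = v^3 - 7*v^2 - 9*v + 63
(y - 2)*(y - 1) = y^2 - 3*y + 2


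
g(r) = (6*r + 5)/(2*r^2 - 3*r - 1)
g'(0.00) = 9.00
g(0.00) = -5.00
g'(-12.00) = -0.01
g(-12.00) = -0.21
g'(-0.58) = 8.30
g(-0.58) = 1.08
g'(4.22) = -0.60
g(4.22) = 1.38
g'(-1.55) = 0.16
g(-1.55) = -0.51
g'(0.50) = -1.00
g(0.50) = -4.00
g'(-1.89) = 0.03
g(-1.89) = -0.54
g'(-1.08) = 0.79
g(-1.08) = -0.32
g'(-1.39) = 0.28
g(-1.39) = -0.47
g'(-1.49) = 0.19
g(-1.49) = -0.50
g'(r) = (3 - 4*r)*(6*r + 5)/(2*r^2 - 3*r - 1)^2 + 6/(2*r^2 - 3*r - 1) = (-12*r^2 - 20*r + 9)/(4*r^4 - 12*r^3 + 5*r^2 + 6*r + 1)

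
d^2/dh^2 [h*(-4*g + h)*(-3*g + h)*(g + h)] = 10*g^2 - 36*g*h + 12*h^2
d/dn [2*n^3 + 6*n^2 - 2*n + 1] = 6*n^2 + 12*n - 2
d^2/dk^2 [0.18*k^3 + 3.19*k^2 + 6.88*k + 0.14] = 1.08*k + 6.38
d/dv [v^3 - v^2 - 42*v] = 3*v^2 - 2*v - 42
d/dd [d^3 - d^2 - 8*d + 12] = 3*d^2 - 2*d - 8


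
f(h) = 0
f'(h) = 0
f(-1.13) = 0.00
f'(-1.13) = 0.00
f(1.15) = 0.00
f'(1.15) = 0.00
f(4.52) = 0.00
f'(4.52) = 0.00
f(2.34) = 0.00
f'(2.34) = 0.00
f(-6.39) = 0.00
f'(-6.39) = 0.00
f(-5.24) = 0.00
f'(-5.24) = 0.00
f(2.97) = 0.00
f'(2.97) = 0.00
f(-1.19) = 0.00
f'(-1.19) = 0.00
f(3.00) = 0.00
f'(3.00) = 0.00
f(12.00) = 0.00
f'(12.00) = 0.00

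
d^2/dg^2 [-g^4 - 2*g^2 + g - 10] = -12*g^2 - 4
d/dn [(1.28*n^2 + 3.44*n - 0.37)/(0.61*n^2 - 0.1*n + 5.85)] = (-2.2264*n^2 + 15.4274*n + 20.087)/(0.3721*n^4 - 0.122*n^3 + 7.147*n^2 - 1.17*n + 34.2225)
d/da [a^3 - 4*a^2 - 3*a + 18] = 3*a^2 - 8*a - 3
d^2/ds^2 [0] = 0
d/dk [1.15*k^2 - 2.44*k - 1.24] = 2.3*k - 2.44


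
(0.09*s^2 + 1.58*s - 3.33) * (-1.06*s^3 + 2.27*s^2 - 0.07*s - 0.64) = -0.0954*s^5 - 1.4705*s^4 + 7.1101*s^3 - 7.7273*s^2 - 0.7781*s + 2.1312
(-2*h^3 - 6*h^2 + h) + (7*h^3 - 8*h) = 5*h^3 - 6*h^2 - 7*h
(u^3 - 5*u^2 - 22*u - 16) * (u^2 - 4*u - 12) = u^5 - 9*u^4 - 14*u^3 + 132*u^2 + 328*u + 192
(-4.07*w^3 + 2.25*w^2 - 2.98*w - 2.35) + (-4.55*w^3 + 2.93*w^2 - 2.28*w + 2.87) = -8.62*w^3 + 5.18*w^2 - 5.26*w + 0.52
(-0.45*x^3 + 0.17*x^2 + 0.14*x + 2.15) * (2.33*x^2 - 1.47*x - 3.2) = -1.0485*x^5 + 1.0576*x^4 + 1.5163*x^3 + 4.2597*x^2 - 3.6085*x - 6.88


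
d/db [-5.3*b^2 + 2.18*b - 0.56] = 2.18 - 10.6*b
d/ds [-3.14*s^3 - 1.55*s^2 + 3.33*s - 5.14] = -9.42*s^2 - 3.1*s + 3.33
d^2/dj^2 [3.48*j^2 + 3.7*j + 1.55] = 6.96000000000000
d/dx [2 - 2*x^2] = -4*x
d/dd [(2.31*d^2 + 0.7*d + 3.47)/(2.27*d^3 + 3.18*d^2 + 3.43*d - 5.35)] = (-5.2437*d^4 - 3.178*d^3 - 17.9334*d^2 - 46.7862*d - 15.6471)/(5.1529*d^6 + 14.4372*d^5 + 25.6846*d^4 - 2.4742*d^3 - 22.2611*d^2 - 36.701*d + 28.6225)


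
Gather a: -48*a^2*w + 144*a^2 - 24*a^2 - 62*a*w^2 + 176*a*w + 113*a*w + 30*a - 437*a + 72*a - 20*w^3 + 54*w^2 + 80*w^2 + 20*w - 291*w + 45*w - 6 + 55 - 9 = a^2*(120 - 48*w) + a*(-62*w^2 + 289*w - 335) - 20*w^3 + 134*w^2 - 226*w + 40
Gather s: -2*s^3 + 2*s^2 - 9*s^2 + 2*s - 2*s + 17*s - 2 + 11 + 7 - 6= -2*s^3 - 7*s^2 + 17*s + 10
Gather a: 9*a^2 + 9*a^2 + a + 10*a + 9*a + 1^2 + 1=18*a^2 + 20*a + 2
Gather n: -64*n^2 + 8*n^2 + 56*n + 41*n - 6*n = -56*n^2 + 91*n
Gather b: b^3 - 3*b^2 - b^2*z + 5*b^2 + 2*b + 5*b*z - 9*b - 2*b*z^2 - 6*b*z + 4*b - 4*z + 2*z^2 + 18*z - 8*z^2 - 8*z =b^3 + b^2*(2 - z) + b*(-2*z^2 - z - 3) - 6*z^2 + 6*z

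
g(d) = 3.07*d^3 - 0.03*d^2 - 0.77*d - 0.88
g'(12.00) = 1324.75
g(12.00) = 5290.52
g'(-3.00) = 82.30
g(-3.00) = -81.73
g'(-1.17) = 11.91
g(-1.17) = -4.94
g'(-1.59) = 22.61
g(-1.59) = -12.07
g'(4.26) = 166.11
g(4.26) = 232.63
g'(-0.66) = 3.28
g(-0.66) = -1.27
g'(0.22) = -0.34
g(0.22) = -1.02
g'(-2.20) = 43.94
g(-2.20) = -32.02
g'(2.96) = 79.75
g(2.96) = 76.20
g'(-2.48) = 56.02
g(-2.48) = -45.98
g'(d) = 9.21*d^2 - 0.06*d - 0.77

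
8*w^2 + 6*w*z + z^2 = (2*w + z)*(4*w + z)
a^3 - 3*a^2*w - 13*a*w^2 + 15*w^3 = (a - 5*w)*(a - w)*(a + 3*w)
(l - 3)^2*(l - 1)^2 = l^4 - 8*l^3 + 22*l^2 - 24*l + 9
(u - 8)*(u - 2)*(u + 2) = u^3 - 8*u^2 - 4*u + 32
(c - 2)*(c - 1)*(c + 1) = c^3 - 2*c^2 - c + 2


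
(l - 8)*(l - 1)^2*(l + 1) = l^4 - 9*l^3 + 7*l^2 + 9*l - 8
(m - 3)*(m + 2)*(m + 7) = m^3 + 6*m^2 - 13*m - 42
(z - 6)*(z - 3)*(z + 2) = z^3 - 7*z^2 + 36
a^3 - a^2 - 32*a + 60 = (a - 5)*(a - 2)*(a + 6)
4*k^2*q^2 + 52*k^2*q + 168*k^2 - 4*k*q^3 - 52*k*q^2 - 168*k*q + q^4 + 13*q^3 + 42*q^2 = (-2*k + q)^2*(q + 6)*(q + 7)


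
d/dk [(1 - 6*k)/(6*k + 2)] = -9/(18*k^2 + 12*k + 2)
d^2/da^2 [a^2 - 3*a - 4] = 2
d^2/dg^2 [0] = 0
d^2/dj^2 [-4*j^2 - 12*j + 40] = -8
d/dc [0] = 0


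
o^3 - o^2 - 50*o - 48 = (o - 8)*(o + 1)*(o + 6)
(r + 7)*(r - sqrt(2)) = r^2 - sqrt(2)*r + 7*r - 7*sqrt(2)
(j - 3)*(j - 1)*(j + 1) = j^3 - 3*j^2 - j + 3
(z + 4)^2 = z^2 + 8*z + 16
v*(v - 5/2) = v^2 - 5*v/2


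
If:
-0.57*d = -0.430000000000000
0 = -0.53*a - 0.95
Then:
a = -1.79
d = 0.75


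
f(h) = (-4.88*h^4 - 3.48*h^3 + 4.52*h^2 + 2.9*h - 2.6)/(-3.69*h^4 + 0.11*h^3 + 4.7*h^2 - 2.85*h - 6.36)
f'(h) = (-19.52*h^3 - 10.44*h^2 + 9.04*h + 2.9)/(-3.69*h^4 + 0.11*h^3 + 4.7*h^2 - 2.85*h - 6.36) + (14.76*h^3 - 0.33*h^2 - 9.4*h + 2.85)*(-4.88*h^4 - 3.48*h^3 + 4.52*h^2 + 2.9*h - 2.6)/(-3.69*h^4 + 0.11*h^3 + 4.7*h^2 - 2.85*h - 6.36)^2 = (-13.378*h^6 - 12.5144*h^5 + 56.9738*h^4 + 104.9692*h^3 + 40.7444*h^2 - 33.0544*h - 25.854)/(13.6161*h^8 - 0.8118*h^7 - 34.6739*h^6 + 22.067*h^5 + 68.3998*h^4 - 28.1892*h^3 - 51.6615*h^2 + 36.252*h + 40.4496)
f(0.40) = 0.16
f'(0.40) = -0.53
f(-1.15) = 0.92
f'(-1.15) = 0.02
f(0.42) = 0.15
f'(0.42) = -0.50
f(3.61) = 1.60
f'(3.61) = -0.07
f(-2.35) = 1.01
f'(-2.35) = -0.09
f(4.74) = 1.54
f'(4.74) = -0.05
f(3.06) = 1.64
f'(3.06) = -0.07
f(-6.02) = 1.17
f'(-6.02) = -0.02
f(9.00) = 1.44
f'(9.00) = -0.01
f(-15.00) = 1.26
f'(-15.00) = -0.00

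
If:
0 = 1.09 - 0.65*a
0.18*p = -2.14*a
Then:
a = 1.68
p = -19.94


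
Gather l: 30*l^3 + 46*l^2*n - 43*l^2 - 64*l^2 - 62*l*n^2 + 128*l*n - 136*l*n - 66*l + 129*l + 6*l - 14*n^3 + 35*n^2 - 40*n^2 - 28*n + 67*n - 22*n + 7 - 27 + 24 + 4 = 30*l^3 + l^2*(46*n - 107) + l*(-62*n^2 - 8*n + 69) - 14*n^3 - 5*n^2 + 17*n + 8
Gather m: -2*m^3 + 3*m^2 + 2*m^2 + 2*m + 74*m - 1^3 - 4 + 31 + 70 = -2*m^3 + 5*m^2 + 76*m + 96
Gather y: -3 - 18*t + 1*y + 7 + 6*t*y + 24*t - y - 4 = 6*t*y + 6*t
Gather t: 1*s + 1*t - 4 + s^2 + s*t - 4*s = s^2 - 3*s + t*(s + 1) - 4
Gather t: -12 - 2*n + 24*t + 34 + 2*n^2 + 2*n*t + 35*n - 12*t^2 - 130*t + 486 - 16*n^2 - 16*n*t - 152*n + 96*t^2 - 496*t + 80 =-14*n^2 - 119*n + 84*t^2 + t*(-14*n - 602) + 588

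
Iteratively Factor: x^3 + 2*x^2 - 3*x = (x - 1)*(x^2 + 3*x) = (x - 1)*(x + 3)*(x)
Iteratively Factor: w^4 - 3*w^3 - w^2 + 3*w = (w - 3)*(w^3 - w) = (w - 3)*(w + 1)*(w^2 - w) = w*(w - 3)*(w + 1)*(w - 1)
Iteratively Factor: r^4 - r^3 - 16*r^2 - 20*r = (r - 5)*(r^3 + 4*r^2 + 4*r) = (r - 5)*(r + 2)*(r^2 + 2*r) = (r - 5)*(r + 2)^2*(r)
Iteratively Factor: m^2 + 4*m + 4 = (m + 2)*(m + 2)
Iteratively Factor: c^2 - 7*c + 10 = (c - 5)*(c - 2)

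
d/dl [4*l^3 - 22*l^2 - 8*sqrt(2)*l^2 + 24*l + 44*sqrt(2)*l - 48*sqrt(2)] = 12*l^2 - 44*l - 16*sqrt(2)*l + 24 + 44*sqrt(2)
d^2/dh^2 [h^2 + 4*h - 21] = 2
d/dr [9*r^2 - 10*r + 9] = 18*r - 10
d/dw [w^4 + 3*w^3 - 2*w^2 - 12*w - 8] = 4*w^3 + 9*w^2 - 4*w - 12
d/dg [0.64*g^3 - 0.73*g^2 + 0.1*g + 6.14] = 1.92*g^2 - 1.46*g + 0.1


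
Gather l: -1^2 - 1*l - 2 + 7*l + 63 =6*l + 60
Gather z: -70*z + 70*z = 0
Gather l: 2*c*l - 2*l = l*(2*c - 2)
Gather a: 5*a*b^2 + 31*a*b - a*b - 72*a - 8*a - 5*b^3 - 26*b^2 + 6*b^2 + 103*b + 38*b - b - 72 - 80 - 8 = a*(5*b^2 + 30*b - 80) - 5*b^3 - 20*b^2 + 140*b - 160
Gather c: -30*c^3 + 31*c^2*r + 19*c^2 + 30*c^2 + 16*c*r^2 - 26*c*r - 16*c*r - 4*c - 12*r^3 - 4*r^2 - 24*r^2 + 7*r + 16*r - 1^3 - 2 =-30*c^3 + c^2*(31*r + 49) + c*(16*r^2 - 42*r - 4) - 12*r^3 - 28*r^2 + 23*r - 3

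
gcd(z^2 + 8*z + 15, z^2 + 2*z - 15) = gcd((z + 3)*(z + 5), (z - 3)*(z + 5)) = z + 5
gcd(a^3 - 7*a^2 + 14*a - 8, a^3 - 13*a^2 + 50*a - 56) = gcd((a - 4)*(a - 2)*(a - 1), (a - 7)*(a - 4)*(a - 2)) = a^2 - 6*a + 8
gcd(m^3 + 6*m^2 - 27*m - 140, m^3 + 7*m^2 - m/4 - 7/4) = m + 7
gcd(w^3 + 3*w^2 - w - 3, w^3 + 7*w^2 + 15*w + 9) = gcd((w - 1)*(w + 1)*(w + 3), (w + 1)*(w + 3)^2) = w^2 + 4*w + 3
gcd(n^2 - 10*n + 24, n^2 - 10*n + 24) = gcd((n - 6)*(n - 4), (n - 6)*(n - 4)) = n^2 - 10*n + 24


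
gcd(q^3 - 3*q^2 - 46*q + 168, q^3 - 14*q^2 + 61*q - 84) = q - 4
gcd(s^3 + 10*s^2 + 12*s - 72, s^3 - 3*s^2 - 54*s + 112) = s - 2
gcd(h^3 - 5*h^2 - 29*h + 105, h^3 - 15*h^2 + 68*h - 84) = h - 7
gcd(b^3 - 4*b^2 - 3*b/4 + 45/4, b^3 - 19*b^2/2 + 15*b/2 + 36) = b^2 - 3*b/2 - 9/2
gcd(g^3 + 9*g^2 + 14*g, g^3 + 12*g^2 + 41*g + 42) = g^2 + 9*g + 14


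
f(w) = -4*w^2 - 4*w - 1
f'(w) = -8*w - 4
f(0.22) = -2.07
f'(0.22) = -5.76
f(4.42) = -96.83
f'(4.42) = -39.36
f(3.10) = -51.84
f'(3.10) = -28.80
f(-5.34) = -93.70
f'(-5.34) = 38.72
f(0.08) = -1.35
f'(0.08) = -4.64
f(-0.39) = -0.05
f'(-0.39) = -0.88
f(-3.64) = -39.44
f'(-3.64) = 25.12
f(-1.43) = -3.46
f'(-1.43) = 7.44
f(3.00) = -49.00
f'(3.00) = -28.00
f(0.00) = -1.00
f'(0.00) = -4.00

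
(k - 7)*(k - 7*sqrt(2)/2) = k^2 - 7*k - 7*sqrt(2)*k/2 + 49*sqrt(2)/2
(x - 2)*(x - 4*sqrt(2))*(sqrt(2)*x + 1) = sqrt(2)*x^3 - 7*x^2 - 2*sqrt(2)*x^2 - 4*sqrt(2)*x + 14*x + 8*sqrt(2)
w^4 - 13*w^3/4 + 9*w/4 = w*(w - 3)*(w - 1)*(w + 3/4)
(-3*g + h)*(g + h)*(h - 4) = -3*g^2*h + 12*g^2 - 2*g*h^2 + 8*g*h + h^3 - 4*h^2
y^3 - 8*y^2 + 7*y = y*(y - 7)*(y - 1)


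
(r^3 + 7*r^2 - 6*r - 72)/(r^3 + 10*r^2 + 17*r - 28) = (r^2 + 3*r - 18)/(r^2 + 6*r - 7)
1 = 1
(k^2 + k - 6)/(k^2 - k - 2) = (k + 3)/(k + 1)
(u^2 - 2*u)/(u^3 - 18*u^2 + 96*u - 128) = u/(u^2 - 16*u + 64)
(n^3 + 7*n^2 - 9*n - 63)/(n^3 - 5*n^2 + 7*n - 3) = (n^2 + 10*n + 21)/(n^2 - 2*n + 1)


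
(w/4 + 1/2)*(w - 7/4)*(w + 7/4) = w^3/4 + w^2/2 - 49*w/64 - 49/32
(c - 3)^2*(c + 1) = c^3 - 5*c^2 + 3*c + 9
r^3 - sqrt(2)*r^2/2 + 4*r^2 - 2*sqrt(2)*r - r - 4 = (r + 4)*(r - sqrt(2))*(r + sqrt(2)/2)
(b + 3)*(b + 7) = b^2 + 10*b + 21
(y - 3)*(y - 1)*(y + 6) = y^3 + 2*y^2 - 21*y + 18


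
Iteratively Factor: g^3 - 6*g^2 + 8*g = (g)*(g^2 - 6*g + 8) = g*(g - 2)*(g - 4)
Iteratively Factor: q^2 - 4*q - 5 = (q + 1)*(q - 5)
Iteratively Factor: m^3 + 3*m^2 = (m)*(m^2 + 3*m) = m*(m + 3)*(m)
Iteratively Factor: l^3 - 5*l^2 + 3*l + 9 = (l + 1)*(l^2 - 6*l + 9) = (l - 3)*(l + 1)*(l - 3)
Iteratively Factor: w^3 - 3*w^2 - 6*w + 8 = (w - 4)*(w^2 + w - 2) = (w - 4)*(w - 1)*(w + 2)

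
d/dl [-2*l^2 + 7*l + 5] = 7 - 4*l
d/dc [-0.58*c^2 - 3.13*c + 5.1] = -1.16*c - 3.13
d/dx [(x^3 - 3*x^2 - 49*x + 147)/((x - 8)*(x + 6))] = (x^4 - 4*x^3 - 89*x^2 - 6*x + 2646)/(x^4 - 4*x^3 - 92*x^2 + 192*x + 2304)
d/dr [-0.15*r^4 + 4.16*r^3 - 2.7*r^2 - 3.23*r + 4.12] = -0.6*r^3 + 12.48*r^2 - 5.4*r - 3.23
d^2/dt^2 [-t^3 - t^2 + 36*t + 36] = -6*t - 2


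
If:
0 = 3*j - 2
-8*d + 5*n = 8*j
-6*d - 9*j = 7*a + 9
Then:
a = -15*n/28 - 11/7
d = 5*n/8 - 2/3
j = 2/3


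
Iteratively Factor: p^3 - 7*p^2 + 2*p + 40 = (p + 2)*(p^2 - 9*p + 20) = (p - 5)*(p + 2)*(p - 4)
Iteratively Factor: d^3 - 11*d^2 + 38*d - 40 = (d - 2)*(d^2 - 9*d + 20) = (d - 5)*(d - 2)*(d - 4)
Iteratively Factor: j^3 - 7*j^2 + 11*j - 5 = (j - 1)*(j^2 - 6*j + 5) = (j - 5)*(j - 1)*(j - 1)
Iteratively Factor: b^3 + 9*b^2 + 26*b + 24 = (b + 3)*(b^2 + 6*b + 8) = (b + 2)*(b + 3)*(b + 4)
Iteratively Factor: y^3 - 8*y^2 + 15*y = (y - 5)*(y^2 - 3*y) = (y - 5)*(y - 3)*(y)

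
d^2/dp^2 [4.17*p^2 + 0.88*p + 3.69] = 8.34000000000000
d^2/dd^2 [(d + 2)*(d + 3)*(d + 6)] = 6*d + 22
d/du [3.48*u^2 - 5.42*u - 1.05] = 6.96*u - 5.42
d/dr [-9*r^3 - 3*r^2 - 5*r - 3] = -27*r^2 - 6*r - 5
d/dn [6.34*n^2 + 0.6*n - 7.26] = 12.68*n + 0.6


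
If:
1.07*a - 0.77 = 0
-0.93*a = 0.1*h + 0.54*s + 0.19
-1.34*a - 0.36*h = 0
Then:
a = 0.72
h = -2.68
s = -1.10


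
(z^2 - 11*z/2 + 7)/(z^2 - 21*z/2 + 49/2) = (z - 2)/(z - 7)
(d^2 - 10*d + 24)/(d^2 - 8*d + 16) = (d - 6)/(d - 4)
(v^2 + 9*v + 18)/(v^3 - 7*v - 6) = (v^2 + 9*v + 18)/(v^3 - 7*v - 6)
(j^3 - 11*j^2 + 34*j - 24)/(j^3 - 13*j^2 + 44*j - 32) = (j - 6)/(j - 8)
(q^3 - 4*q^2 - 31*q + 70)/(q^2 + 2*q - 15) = (q^2 - 9*q + 14)/(q - 3)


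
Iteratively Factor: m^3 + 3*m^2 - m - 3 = (m - 1)*(m^2 + 4*m + 3) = (m - 1)*(m + 1)*(m + 3)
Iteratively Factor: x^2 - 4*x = (x)*(x - 4)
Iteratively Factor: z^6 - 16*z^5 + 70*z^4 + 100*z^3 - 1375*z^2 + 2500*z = (z - 5)*(z^5 - 11*z^4 + 15*z^3 + 175*z^2 - 500*z) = (z - 5)^2*(z^4 - 6*z^3 - 15*z^2 + 100*z) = (z - 5)^3*(z^3 - z^2 - 20*z) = (z - 5)^4*(z^2 + 4*z) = z*(z - 5)^4*(z + 4)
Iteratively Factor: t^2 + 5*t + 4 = (t + 4)*(t + 1)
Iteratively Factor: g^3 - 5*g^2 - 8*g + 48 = (g + 3)*(g^2 - 8*g + 16) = (g - 4)*(g + 3)*(g - 4)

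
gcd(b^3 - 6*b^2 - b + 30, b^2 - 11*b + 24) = b - 3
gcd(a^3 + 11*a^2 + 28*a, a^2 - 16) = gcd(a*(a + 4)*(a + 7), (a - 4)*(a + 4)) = a + 4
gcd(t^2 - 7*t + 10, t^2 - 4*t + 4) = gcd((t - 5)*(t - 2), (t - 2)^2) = t - 2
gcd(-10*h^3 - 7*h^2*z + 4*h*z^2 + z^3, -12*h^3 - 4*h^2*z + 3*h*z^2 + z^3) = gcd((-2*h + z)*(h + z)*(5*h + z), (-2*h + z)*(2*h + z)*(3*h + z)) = -2*h + z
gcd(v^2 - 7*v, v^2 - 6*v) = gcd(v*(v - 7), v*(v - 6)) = v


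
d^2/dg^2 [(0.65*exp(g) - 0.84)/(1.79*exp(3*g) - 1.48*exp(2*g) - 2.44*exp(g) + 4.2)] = (8.33066*exp(6*g) - 29.388936*exp(5*g) + 37.258128*exp(4*g) - 65.896556*exp(3*g) + 71.978256*exp(2*g) - 19.225584*exp(g) + 2.85768)*exp(g)/(5.735339*exp(9*g) - 14.226204*exp(8*g) - 11.691564*exp(7*g) + 75.914156*exp(6*g) - 50.822736*exp(5*g) - 108.898464*exp(4*g) + 171.202256*exp(3*g) - 3.30624*exp(2*g) - 129.1248*exp(g) + 74.088)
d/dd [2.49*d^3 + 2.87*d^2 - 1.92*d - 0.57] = 7.47*d^2 + 5.74*d - 1.92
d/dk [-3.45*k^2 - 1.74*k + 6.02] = -6.9*k - 1.74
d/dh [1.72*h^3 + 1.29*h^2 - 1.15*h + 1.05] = 5.16*h^2 + 2.58*h - 1.15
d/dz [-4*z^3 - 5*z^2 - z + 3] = -12*z^2 - 10*z - 1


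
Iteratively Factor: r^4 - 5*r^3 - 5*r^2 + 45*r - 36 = (r - 1)*(r^3 - 4*r^2 - 9*r + 36) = (r - 4)*(r - 1)*(r^2 - 9) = (r - 4)*(r - 3)*(r - 1)*(r + 3)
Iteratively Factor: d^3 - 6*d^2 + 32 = (d - 4)*(d^2 - 2*d - 8) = (d - 4)^2*(d + 2)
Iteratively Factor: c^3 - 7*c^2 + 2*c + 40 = (c - 4)*(c^2 - 3*c - 10) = (c - 5)*(c - 4)*(c + 2)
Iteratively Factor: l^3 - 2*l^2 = (l)*(l^2 - 2*l) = l^2*(l - 2)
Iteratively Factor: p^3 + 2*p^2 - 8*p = (p)*(p^2 + 2*p - 8) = p*(p - 2)*(p + 4)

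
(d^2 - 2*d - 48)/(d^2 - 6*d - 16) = (d + 6)/(d + 2)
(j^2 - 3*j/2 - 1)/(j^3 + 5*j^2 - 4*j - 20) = (j + 1/2)/(j^2 + 7*j + 10)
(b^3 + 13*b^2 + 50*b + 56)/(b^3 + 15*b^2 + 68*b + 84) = (b + 4)/(b + 6)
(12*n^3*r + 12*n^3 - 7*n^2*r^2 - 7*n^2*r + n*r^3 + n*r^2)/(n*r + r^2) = n*(12*n^2*r + 12*n^2 - 7*n*r^2 - 7*n*r + r^3 + r^2)/(r*(n + r))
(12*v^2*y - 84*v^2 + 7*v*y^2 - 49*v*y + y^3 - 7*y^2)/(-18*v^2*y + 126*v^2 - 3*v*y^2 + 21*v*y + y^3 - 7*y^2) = (4*v + y)/(-6*v + y)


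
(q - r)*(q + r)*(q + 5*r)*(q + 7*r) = q^4 + 12*q^3*r + 34*q^2*r^2 - 12*q*r^3 - 35*r^4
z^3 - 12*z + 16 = (z - 2)^2*(z + 4)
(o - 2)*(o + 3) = o^2 + o - 6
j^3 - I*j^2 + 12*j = j*(j - 4*I)*(j + 3*I)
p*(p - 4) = p^2 - 4*p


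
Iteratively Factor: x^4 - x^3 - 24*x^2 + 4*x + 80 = (x + 4)*(x^3 - 5*x^2 - 4*x + 20) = (x - 2)*(x + 4)*(x^2 - 3*x - 10) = (x - 2)*(x + 2)*(x + 4)*(x - 5)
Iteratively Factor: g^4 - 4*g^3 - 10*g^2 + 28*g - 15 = (g + 3)*(g^3 - 7*g^2 + 11*g - 5) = (g - 5)*(g + 3)*(g^2 - 2*g + 1) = (g - 5)*(g - 1)*(g + 3)*(g - 1)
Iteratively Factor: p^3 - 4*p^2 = (p)*(p^2 - 4*p) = p*(p - 4)*(p)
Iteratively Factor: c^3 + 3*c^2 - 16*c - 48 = (c + 4)*(c^2 - c - 12) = (c - 4)*(c + 4)*(c + 3)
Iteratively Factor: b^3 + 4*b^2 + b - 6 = (b + 3)*(b^2 + b - 2) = (b + 2)*(b + 3)*(b - 1)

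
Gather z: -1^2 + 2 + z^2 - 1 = z^2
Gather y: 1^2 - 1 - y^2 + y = -y^2 + y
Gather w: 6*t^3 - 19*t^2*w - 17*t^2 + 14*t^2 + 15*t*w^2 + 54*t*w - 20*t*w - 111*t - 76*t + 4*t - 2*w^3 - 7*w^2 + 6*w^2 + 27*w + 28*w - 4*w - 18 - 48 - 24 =6*t^3 - 3*t^2 - 183*t - 2*w^3 + w^2*(15*t - 1) + w*(-19*t^2 + 34*t + 51) - 90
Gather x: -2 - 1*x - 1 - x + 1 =-2*x - 2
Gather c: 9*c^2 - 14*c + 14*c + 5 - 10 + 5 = 9*c^2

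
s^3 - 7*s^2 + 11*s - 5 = (s - 5)*(s - 1)^2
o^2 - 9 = (o - 3)*(o + 3)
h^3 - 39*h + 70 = (h - 5)*(h - 2)*(h + 7)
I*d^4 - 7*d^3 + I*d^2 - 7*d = d*(d + I)*(d + 7*I)*(I*d + 1)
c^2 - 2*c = c*(c - 2)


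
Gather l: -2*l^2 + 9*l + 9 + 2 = -2*l^2 + 9*l + 11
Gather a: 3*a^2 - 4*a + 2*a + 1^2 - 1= 3*a^2 - 2*a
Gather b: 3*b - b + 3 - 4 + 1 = 2*b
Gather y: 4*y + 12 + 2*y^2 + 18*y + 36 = 2*y^2 + 22*y + 48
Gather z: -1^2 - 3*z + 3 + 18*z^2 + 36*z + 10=18*z^2 + 33*z + 12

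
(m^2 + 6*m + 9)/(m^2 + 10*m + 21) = (m + 3)/(m + 7)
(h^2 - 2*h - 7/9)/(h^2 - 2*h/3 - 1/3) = (h - 7/3)/(h - 1)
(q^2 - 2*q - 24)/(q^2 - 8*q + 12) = (q + 4)/(q - 2)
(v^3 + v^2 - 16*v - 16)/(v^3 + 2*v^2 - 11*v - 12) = (v - 4)/(v - 3)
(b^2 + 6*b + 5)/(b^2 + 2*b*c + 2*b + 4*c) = (b^2 + 6*b + 5)/(b^2 + 2*b*c + 2*b + 4*c)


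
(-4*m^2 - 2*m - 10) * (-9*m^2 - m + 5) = 36*m^4 + 22*m^3 + 72*m^2 - 50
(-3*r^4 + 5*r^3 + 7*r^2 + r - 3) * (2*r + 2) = -6*r^5 + 4*r^4 + 24*r^3 + 16*r^2 - 4*r - 6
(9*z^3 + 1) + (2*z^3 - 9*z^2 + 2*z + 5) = 11*z^3 - 9*z^2 + 2*z + 6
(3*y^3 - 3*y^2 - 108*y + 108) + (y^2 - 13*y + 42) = 3*y^3 - 2*y^2 - 121*y + 150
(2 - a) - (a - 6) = 8 - 2*a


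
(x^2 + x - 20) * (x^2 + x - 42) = x^4 + 2*x^3 - 61*x^2 - 62*x + 840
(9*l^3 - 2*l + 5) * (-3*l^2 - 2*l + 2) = -27*l^5 - 18*l^4 + 24*l^3 - 11*l^2 - 14*l + 10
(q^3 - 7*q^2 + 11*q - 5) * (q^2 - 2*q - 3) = q^5 - 9*q^4 + 22*q^3 - 6*q^2 - 23*q + 15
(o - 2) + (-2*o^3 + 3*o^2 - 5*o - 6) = -2*o^3 + 3*o^2 - 4*o - 8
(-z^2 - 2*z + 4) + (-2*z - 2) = -z^2 - 4*z + 2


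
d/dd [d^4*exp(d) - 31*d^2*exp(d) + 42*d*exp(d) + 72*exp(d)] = (d^4 + 4*d^3 - 31*d^2 - 20*d + 114)*exp(d)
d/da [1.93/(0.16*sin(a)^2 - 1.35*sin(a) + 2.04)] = (2.6055 - 0.6176*sin(a))*cos(a)/(0.16*sin(a)^2 - 1.35*sin(a) + 2.04)^2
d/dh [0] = 0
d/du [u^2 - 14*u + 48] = 2*u - 14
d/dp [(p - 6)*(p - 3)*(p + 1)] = 3*p^2 - 16*p + 9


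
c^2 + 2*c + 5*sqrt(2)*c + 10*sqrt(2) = (c + 2)*(c + 5*sqrt(2))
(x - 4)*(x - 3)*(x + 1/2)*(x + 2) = x^4 - 9*x^3/2 - 9*x^2/2 + 23*x + 12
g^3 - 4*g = g*(g - 2)*(g + 2)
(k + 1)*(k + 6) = k^2 + 7*k + 6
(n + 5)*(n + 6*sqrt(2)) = n^2 + 5*n + 6*sqrt(2)*n + 30*sqrt(2)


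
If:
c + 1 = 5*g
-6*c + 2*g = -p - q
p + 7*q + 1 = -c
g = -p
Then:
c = 1/69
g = 14/69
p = -14/69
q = -8/69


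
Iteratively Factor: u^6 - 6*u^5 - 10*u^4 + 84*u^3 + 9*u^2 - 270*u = (u + 2)*(u^5 - 8*u^4 + 6*u^3 + 72*u^2 - 135*u) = (u + 2)*(u + 3)*(u^4 - 11*u^3 + 39*u^2 - 45*u) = (u - 3)*(u + 2)*(u + 3)*(u^3 - 8*u^2 + 15*u) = (u - 3)^2*(u + 2)*(u + 3)*(u^2 - 5*u) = (u - 5)*(u - 3)^2*(u + 2)*(u + 3)*(u)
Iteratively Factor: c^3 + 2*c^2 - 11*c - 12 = (c + 4)*(c^2 - 2*c - 3) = (c - 3)*(c + 4)*(c + 1)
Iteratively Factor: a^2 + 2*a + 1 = (a + 1)*(a + 1)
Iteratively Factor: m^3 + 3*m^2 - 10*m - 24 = (m + 2)*(m^2 + m - 12) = (m + 2)*(m + 4)*(m - 3)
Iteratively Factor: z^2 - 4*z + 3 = (z - 1)*(z - 3)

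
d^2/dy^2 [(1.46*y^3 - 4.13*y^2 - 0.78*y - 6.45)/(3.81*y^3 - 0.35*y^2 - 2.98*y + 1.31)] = (-5.6843418860808e-14*y^7 - 116.009166*y^6 + 31.52394*y^5 - 1486.096596*y^4 + 444.184342*y^3 + 435.809088*y^2 + 165.678726*y - 140.736724)/(55.306341*y^9 - 15.241905*y^8 - 128.373759*y^7 + 80.848378*y^6 + 89.926512*y^5 - 98.083863*y^4 + 1.349411*y^3 + 33.098067*y^2 - 15.341934*y + 2.248091)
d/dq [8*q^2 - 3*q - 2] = 16*q - 3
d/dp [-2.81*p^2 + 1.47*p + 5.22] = 1.47 - 5.62*p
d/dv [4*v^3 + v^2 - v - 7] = 12*v^2 + 2*v - 1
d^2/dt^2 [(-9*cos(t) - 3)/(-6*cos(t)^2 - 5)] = (-432*(1 - cos(t)^2)^2 - 324*cos(t)^5 + 2268*cos(t)^3 + 144*cos(t)^2 - 1845*cos(t) + 252)/(6*cos(t)^2 + 5)^3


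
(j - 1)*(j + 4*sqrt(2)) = j^2 - j + 4*sqrt(2)*j - 4*sqrt(2)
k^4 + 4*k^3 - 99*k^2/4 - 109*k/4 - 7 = (k - 4)*(k + 1/2)^2*(k + 7)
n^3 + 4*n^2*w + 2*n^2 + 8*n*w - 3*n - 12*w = (n - 1)*(n + 3)*(n + 4*w)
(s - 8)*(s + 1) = s^2 - 7*s - 8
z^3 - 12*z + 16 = (z - 2)^2*(z + 4)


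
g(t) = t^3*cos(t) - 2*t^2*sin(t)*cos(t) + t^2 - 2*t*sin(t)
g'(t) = -t^3*sin(t) + 2*t^2*sin(t)^2 - 2*t^2*cos(t)^2 + 3*t^2*cos(t) - 4*t*sin(t)*cos(t) - 2*t*cos(t) + 2*t - 2*sin(t)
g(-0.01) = -0.00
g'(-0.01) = 0.02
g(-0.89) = -0.26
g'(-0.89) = 0.43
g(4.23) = -24.43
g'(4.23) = 69.74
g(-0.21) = -0.03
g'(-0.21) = 0.28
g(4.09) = -32.36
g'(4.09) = 43.87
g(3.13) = -20.71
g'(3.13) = -36.69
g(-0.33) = -0.07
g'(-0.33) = 0.33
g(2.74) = -8.17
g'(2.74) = -25.51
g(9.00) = -529.80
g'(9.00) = -581.72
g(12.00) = 1745.46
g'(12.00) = 1196.13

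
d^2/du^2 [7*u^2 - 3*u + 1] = 14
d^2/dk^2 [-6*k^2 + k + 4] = -12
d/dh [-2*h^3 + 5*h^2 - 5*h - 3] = -6*h^2 + 10*h - 5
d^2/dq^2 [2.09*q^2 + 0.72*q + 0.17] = 4.18000000000000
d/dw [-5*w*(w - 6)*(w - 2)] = -15*w^2 + 80*w - 60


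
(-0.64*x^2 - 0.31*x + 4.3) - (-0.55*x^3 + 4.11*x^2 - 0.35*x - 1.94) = 0.55*x^3 - 4.75*x^2 + 0.04*x + 6.24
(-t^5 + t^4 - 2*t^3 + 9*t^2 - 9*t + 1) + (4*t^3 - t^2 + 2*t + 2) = -t^5 + t^4 + 2*t^3 + 8*t^2 - 7*t + 3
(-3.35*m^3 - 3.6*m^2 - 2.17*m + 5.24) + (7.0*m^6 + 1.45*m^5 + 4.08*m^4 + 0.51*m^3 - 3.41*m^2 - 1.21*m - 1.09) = 7.0*m^6 + 1.45*m^5 + 4.08*m^4 - 2.84*m^3 - 7.01*m^2 - 3.38*m + 4.15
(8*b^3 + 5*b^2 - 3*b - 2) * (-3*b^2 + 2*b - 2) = -24*b^5 + b^4 + 3*b^3 - 10*b^2 + 2*b + 4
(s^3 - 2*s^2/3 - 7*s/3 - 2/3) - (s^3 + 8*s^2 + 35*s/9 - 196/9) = -26*s^2/3 - 56*s/9 + 190/9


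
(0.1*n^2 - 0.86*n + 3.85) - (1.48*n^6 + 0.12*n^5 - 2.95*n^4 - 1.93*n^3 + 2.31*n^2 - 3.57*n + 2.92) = -1.48*n^6 - 0.12*n^5 + 2.95*n^4 + 1.93*n^3 - 2.21*n^2 + 2.71*n + 0.93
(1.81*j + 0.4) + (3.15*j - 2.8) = 4.96*j - 2.4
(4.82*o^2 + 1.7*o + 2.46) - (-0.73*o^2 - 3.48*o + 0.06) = 5.55*o^2 + 5.18*o + 2.4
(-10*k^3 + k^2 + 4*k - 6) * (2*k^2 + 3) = -20*k^5 + 2*k^4 - 22*k^3 - 9*k^2 + 12*k - 18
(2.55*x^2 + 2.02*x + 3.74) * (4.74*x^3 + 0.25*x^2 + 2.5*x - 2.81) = 12.087*x^5 + 10.2123*x^4 + 24.6076*x^3 - 1.1805*x^2 + 3.6738*x - 10.5094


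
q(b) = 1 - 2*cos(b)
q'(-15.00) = -1.30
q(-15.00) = 2.52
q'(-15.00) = -1.30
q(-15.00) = 2.52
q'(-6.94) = -1.22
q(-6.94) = -0.58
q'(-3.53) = 0.76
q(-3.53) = 2.85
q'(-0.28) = -0.55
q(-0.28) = -0.92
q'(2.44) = 1.29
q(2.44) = 2.53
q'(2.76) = 0.74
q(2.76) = 2.86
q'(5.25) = -1.72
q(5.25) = -0.02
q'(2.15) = 1.67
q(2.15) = 2.09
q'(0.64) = 1.19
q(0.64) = -0.60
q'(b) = 2*sin(b)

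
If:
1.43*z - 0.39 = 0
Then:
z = 0.27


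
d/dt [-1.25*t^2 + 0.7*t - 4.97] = 0.7 - 2.5*t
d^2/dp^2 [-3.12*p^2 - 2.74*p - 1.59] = -6.24000000000000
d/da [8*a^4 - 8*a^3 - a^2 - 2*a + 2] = 32*a^3 - 24*a^2 - 2*a - 2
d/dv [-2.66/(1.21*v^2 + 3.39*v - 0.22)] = (6.4372*v + 9.0174)/(1.21*v^2 + 3.39*v - 0.22)^2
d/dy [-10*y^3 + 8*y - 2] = 8 - 30*y^2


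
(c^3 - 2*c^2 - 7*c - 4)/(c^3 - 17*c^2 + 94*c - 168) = (c^2 + 2*c + 1)/(c^2 - 13*c + 42)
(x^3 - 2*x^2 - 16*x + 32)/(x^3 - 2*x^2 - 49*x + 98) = (x^2 - 16)/(x^2 - 49)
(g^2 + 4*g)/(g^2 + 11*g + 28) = g/(g + 7)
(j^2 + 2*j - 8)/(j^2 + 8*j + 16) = (j - 2)/(j + 4)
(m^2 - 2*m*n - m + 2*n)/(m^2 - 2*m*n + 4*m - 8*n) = (m - 1)/(m + 4)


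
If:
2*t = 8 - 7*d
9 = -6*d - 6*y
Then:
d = -y - 3/2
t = 7*y/2 + 37/4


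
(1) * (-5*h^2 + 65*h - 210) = -5*h^2 + 65*h - 210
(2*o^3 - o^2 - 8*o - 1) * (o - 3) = 2*o^4 - 7*o^3 - 5*o^2 + 23*o + 3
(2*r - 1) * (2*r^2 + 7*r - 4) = 4*r^3 + 12*r^2 - 15*r + 4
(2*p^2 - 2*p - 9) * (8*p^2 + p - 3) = 16*p^4 - 14*p^3 - 80*p^2 - 3*p + 27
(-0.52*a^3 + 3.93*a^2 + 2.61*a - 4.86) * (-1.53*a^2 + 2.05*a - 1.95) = 0.7956*a^5 - 7.0789*a^4 + 5.0772*a^3 + 5.1228*a^2 - 15.0525*a + 9.477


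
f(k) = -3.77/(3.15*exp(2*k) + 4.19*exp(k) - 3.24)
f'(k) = -3.77*(-6.3*exp(2*k) - 4.19*exp(k))/(3.15*exp(2*k) + 4.19*exp(k) - 3.24)^2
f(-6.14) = 1.17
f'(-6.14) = 0.00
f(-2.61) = 1.29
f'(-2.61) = 0.15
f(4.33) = -0.00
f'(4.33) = 0.00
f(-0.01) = -0.94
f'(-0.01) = 2.44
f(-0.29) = -2.27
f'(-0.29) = 9.13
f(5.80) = -0.00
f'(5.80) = 0.00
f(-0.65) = 19.42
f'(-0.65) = 390.48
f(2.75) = -0.00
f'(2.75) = 0.01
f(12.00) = 0.00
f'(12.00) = 0.00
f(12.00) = 0.00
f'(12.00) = 0.00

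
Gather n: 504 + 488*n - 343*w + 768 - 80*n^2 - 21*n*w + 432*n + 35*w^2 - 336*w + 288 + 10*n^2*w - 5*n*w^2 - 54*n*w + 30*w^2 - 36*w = n^2*(10*w - 80) + n*(-5*w^2 - 75*w + 920) + 65*w^2 - 715*w + 1560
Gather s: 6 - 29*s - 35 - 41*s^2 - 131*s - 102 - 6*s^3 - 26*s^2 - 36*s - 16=-6*s^3 - 67*s^2 - 196*s - 147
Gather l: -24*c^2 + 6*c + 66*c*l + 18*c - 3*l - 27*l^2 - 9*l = -24*c^2 + 24*c - 27*l^2 + l*(66*c - 12)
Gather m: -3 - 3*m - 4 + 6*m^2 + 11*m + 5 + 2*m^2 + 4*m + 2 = 8*m^2 + 12*m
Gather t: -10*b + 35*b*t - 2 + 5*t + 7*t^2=-10*b + 7*t^2 + t*(35*b + 5) - 2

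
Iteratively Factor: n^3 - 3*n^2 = (n)*(n^2 - 3*n) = n*(n - 3)*(n)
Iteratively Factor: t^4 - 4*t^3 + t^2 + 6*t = (t - 2)*(t^3 - 2*t^2 - 3*t) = t*(t - 2)*(t^2 - 2*t - 3) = t*(t - 3)*(t - 2)*(t + 1)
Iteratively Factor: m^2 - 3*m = (m)*(m - 3)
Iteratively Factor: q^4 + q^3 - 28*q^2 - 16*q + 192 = (q - 3)*(q^3 + 4*q^2 - 16*q - 64) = (q - 3)*(q + 4)*(q^2 - 16) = (q - 3)*(q + 4)^2*(q - 4)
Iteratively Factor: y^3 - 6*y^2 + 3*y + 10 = (y - 5)*(y^2 - y - 2) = (y - 5)*(y - 2)*(y + 1)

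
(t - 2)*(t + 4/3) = t^2 - 2*t/3 - 8/3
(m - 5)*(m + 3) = m^2 - 2*m - 15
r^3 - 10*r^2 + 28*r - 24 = (r - 6)*(r - 2)^2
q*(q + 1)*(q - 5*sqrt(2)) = q^3 - 5*sqrt(2)*q^2 + q^2 - 5*sqrt(2)*q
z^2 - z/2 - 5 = (z - 5/2)*(z + 2)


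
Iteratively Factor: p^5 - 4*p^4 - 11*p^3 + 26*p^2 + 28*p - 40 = (p - 2)*(p^4 - 2*p^3 - 15*p^2 - 4*p + 20) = (p - 5)*(p - 2)*(p^3 + 3*p^2 - 4) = (p - 5)*(p - 2)*(p + 2)*(p^2 + p - 2) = (p - 5)*(p - 2)*(p - 1)*(p + 2)*(p + 2)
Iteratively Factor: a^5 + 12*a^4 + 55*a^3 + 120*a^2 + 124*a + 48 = (a + 3)*(a^4 + 9*a^3 + 28*a^2 + 36*a + 16) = (a + 2)*(a + 3)*(a^3 + 7*a^2 + 14*a + 8) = (a + 1)*(a + 2)*(a + 3)*(a^2 + 6*a + 8) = (a + 1)*(a + 2)*(a + 3)*(a + 4)*(a + 2)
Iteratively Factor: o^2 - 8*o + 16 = (o - 4)*(o - 4)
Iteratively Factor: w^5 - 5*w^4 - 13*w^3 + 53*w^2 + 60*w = (w + 1)*(w^4 - 6*w^3 - 7*w^2 + 60*w) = (w + 1)*(w + 3)*(w^3 - 9*w^2 + 20*w) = (w - 5)*(w + 1)*(w + 3)*(w^2 - 4*w) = w*(w - 5)*(w + 1)*(w + 3)*(w - 4)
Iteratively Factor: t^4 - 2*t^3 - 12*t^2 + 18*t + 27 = (t - 3)*(t^3 + t^2 - 9*t - 9) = (t - 3)^2*(t^2 + 4*t + 3) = (t - 3)^2*(t + 1)*(t + 3)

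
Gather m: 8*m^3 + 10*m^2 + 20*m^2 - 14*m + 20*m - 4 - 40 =8*m^3 + 30*m^2 + 6*m - 44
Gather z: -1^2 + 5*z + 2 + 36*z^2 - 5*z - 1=36*z^2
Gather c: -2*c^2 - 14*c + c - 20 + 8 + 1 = -2*c^2 - 13*c - 11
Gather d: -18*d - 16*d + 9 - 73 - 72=-34*d - 136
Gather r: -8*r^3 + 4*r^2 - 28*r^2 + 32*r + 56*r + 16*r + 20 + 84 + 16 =-8*r^3 - 24*r^2 + 104*r + 120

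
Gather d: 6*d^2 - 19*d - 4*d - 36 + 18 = 6*d^2 - 23*d - 18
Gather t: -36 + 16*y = 16*y - 36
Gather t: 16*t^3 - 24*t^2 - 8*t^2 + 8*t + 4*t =16*t^3 - 32*t^2 + 12*t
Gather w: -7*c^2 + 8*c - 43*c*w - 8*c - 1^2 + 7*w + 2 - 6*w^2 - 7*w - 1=-7*c^2 - 43*c*w - 6*w^2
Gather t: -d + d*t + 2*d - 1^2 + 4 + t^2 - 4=d*t + d + t^2 - 1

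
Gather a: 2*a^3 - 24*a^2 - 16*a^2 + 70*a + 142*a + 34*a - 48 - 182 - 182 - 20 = 2*a^3 - 40*a^2 + 246*a - 432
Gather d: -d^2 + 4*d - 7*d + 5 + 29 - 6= -d^2 - 3*d + 28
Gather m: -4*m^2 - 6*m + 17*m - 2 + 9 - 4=-4*m^2 + 11*m + 3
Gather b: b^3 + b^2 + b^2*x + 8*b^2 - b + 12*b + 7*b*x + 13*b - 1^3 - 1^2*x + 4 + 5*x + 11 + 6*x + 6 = b^3 + b^2*(x + 9) + b*(7*x + 24) + 10*x + 20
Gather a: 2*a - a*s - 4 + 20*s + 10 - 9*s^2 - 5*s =a*(2 - s) - 9*s^2 + 15*s + 6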